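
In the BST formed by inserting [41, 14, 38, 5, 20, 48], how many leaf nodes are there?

Tree built from: [41, 14, 38, 5, 20, 48]
Tree (level-order array): [41, 14, 48, 5, 38, None, None, None, None, 20]
Rule: A leaf has 0 children.
Per-node child counts:
  node 41: 2 child(ren)
  node 14: 2 child(ren)
  node 5: 0 child(ren)
  node 38: 1 child(ren)
  node 20: 0 child(ren)
  node 48: 0 child(ren)
Matching nodes: [5, 20, 48]
Count of leaf nodes: 3


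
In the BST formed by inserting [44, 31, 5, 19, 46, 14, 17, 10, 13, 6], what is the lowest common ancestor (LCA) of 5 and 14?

Tree insertion order: [44, 31, 5, 19, 46, 14, 17, 10, 13, 6]
Tree (level-order array): [44, 31, 46, 5, None, None, None, None, 19, 14, None, 10, 17, 6, 13]
In a BST, the LCA of p=5, q=14 is the first node v on the
root-to-leaf path with p <= v <= q (go left if both < v, right if both > v).
Walk from root:
  at 44: both 5 and 14 < 44, go left
  at 31: both 5 and 14 < 31, go left
  at 5: 5 <= 5 <= 14, this is the LCA
LCA = 5


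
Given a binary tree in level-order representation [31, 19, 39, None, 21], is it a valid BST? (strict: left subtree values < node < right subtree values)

Level-order array: [31, 19, 39, None, 21]
Validate using subtree bounds (lo, hi): at each node, require lo < value < hi,
then recurse left with hi=value and right with lo=value.
Preorder trace (stopping at first violation):
  at node 31 with bounds (-inf, +inf): OK
  at node 19 with bounds (-inf, 31): OK
  at node 21 with bounds (19, 31): OK
  at node 39 with bounds (31, +inf): OK
No violation found at any node.
Result: Valid BST


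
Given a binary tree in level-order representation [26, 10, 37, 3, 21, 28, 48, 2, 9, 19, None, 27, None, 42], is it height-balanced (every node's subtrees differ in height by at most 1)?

Tree (level-order array): [26, 10, 37, 3, 21, 28, 48, 2, 9, 19, None, 27, None, 42]
Definition: a tree is height-balanced if, at every node, |h(left) - h(right)| <= 1 (empty subtree has height -1).
Bottom-up per-node check:
  node 2: h_left=-1, h_right=-1, diff=0 [OK], height=0
  node 9: h_left=-1, h_right=-1, diff=0 [OK], height=0
  node 3: h_left=0, h_right=0, diff=0 [OK], height=1
  node 19: h_left=-1, h_right=-1, diff=0 [OK], height=0
  node 21: h_left=0, h_right=-1, diff=1 [OK], height=1
  node 10: h_left=1, h_right=1, diff=0 [OK], height=2
  node 27: h_left=-1, h_right=-1, diff=0 [OK], height=0
  node 28: h_left=0, h_right=-1, diff=1 [OK], height=1
  node 42: h_left=-1, h_right=-1, diff=0 [OK], height=0
  node 48: h_left=0, h_right=-1, diff=1 [OK], height=1
  node 37: h_left=1, h_right=1, diff=0 [OK], height=2
  node 26: h_left=2, h_right=2, diff=0 [OK], height=3
All nodes satisfy the balance condition.
Result: Balanced


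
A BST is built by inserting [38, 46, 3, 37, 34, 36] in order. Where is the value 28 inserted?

Starting tree (level order): [38, 3, 46, None, 37, None, None, 34, None, None, 36]
Insertion path: 38 -> 3 -> 37 -> 34
Result: insert 28 as left child of 34
Final tree (level order): [38, 3, 46, None, 37, None, None, 34, None, 28, 36]


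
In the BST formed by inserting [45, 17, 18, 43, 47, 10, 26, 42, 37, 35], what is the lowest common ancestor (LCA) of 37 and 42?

Tree insertion order: [45, 17, 18, 43, 47, 10, 26, 42, 37, 35]
Tree (level-order array): [45, 17, 47, 10, 18, None, None, None, None, None, 43, 26, None, None, 42, 37, None, 35]
In a BST, the LCA of p=37, q=42 is the first node v on the
root-to-leaf path with p <= v <= q (go left if both < v, right if both > v).
Walk from root:
  at 45: both 37 and 42 < 45, go left
  at 17: both 37 and 42 > 17, go right
  at 18: both 37 and 42 > 18, go right
  at 43: both 37 and 42 < 43, go left
  at 26: both 37 and 42 > 26, go right
  at 42: 37 <= 42 <= 42, this is the LCA
LCA = 42


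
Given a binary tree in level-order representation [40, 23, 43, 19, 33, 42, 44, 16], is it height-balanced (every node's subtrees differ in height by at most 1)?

Tree (level-order array): [40, 23, 43, 19, 33, 42, 44, 16]
Definition: a tree is height-balanced if, at every node, |h(left) - h(right)| <= 1 (empty subtree has height -1).
Bottom-up per-node check:
  node 16: h_left=-1, h_right=-1, diff=0 [OK], height=0
  node 19: h_left=0, h_right=-1, diff=1 [OK], height=1
  node 33: h_left=-1, h_right=-1, diff=0 [OK], height=0
  node 23: h_left=1, h_right=0, diff=1 [OK], height=2
  node 42: h_left=-1, h_right=-1, diff=0 [OK], height=0
  node 44: h_left=-1, h_right=-1, diff=0 [OK], height=0
  node 43: h_left=0, h_right=0, diff=0 [OK], height=1
  node 40: h_left=2, h_right=1, diff=1 [OK], height=3
All nodes satisfy the balance condition.
Result: Balanced


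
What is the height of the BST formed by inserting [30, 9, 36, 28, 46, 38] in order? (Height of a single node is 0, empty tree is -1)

Insertion order: [30, 9, 36, 28, 46, 38]
Tree (level-order array): [30, 9, 36, None, 28, None, 46, None, None, 38]
Compute height bottom-up (empty subtree = -1):
  height(28) = 1 + max(-1, -1) = 0
  height(9) = 1 + max(-1, 0) = 1
  height(38) = 1 + max(-1, -1) = 0
  height(46) = 1 + max(0, -1) = 1
  height(36) = 1 + max(-1, 1) = 2
  height(30) = 1 + max(1, 2) = 3
Height = 3


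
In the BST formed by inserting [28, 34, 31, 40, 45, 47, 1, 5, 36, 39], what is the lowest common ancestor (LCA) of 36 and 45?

Tree insertion order: [28, 34, 31, 40, 45, 47, 1, 5, 36, 39]
Tree (level-order array): [28, 1, 34, None, 5, 31, 40, None, None, None, None, 36, 45, None, 39, None, 47]
In a BST, the LCA of p=36, q=45 is the first node v on the
root-to-leaf path with p <= v <= q (go left if both < v, right if both > v).
Walk from root:
  at 28: both 36 and 45 > 28, go right
  at 34: both 36 and 45 > 34, go right
  at 40: 36 <= 40 <= 45, this is the LCA
LCA = 40


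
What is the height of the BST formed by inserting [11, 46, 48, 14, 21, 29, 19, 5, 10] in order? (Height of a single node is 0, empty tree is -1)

Insertion order: [11, 46, 48, 14, 21, 29, 19, 5, 10]
Tree (level-order array): [11, 5, 46, None, 10, 14, 48, None, None, None, 21, None, None, 19, 29]
Compute height bottom-up (empty subtree = -1):
  height(10) = 1 + max(-1, -1) = 0
  height(5) = 1 + max(-1, 0) = 1
  height(19) = 1 + max(-1, -1) = 0
  height(29) = 1 + max(-1, -1) = 0
  height(21) = 1 + max(0, 0) = 1
  height(14) = 1 + max(-1, 1) = 2
  height(48) = 1 + max(-1, -1) = 0
  height(46) = 1 + max(2, 0) = 3
  height(11) = 1 + max(1, 3) = 4
Height = 4


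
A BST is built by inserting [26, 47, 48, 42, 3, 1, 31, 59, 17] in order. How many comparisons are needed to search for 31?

Search path for 31: 26 -> 47 -> 42 -> 31
Found: True
Comparisons: 4


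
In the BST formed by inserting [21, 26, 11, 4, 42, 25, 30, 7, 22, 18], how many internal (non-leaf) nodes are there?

Tree built from: [21, 26, 11, 4, 42, 25, 30, 7, 22, 18]
Tree (level-order array): [21, 11, 26, 4, 18, 25, 42, None, 7, None, None, 22, None, 30]
Rule: An internal node has at least one child.
Per-node child counts:
  node 21: 2 child(ren)
  node 11: 2 child(ren)
  node 4: 1 child(ren)
  node 7: 0 child(ren)
  node 18: 0 child(ren)
  node 26: 2 child(ren)
  node 25: 1 child(ren)
  node 22: 0 child(ren)
  node 42: 1 child(ren)
  node 30: 0 child(ren)
Matching nodes: [21, 11, 4, 26, 25, 42]
Count of internal (non-leaf) nodes: 6


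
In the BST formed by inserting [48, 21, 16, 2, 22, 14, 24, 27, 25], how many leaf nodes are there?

Tree built from: [48, 21, 16, 2, 22, 14, 24, 27, 25]
Tree (level-order array): [48, 21, None, 16, 22, 2, None, None, 24, None, 14, None, 27, None, None, 25]
Rule: A leaf has 0 children.
Per-node child counts:
  node 48: 1 child(ren)
  node 21: 2 child(ren)
  node 16: 1 child(ren)
  node 2: 1 child(ren)
  node 14: 0 child(ren)
  node 22: 1 child(ren)
  node 24: 1 child(ren)
  node 27: 1 child(ren)
  node 25: 0 child(ren)
Matching nodes: [14, 25]
Count of leaf nodes: 2


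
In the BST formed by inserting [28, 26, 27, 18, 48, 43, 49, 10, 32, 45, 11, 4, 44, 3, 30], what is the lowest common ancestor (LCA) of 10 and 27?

Tree insertion order: [28, 26, 27, 18, 48, 43, 49, 10, 32, 45, 11, 4, 44, 3, 30]
Tree (level-order array): [28, 26, 48, 18, 27, 43, 49, 10, None, None, None, 32, 45, None, None, 4, 11, 30, None, 44, None, 3]
In a BST, the LCA of p=10, q=27 is the first node v on the
root-to-leaf path with p <= v <= q (go left if both < v, right if both > v).
Walk from root:
  at 28: both 10 and 27 < 28, go left
  at 26: 10 <= 26 <= 27, this is the LCA
LCA = 26


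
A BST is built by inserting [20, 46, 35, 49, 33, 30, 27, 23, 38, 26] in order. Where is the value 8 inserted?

Starting tree (level order): [20, None, 46, 35, 49, 33, 38, None, None, 30, None, None, None, 27, None, 23, None, None, 26]
Insertion path: 20
Result: insert 8 as left child of 20
Final tree (level order): [20, 8, 46, None, None, 35, 49, 33, 38, None, None, 30, None, None, None, 27, None, 23, None, None, 26]


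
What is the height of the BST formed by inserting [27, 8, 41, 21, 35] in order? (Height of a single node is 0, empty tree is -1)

Insertion order: [27, 8, 41, 21, 35]
Tree (level-order array): [27, 8, 41, None, 21, 35]
Compute height bottom-up (empty subtree = -1):
  height(21) = 1 + max(-1, -1) = 0
  height(8) = 1 + max(-1, 0) = 1
  height(35) = 1 + max(-1, -1) = 0
  height(41) = 1 + max(0, -1) = 1
  height(27) = 1 + max(1, 1) = 2
Height = 2


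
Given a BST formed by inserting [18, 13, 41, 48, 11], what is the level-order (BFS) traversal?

Tree insertion order: [18, 13, 41, 48, 11]
Tree (level-order array): [18, 13, 41, 11, None, None, 48]
BFS from the root, enqueuing left then right child of each popped node:
  queue [18] -> pop 18, enqueue [13, 41], visited so far: [18]
  queue [13, 41] -> pop 13, enqueue [11], visited so far: [18, 13]
  queue [41, 11] -> pop 41, enqueue [48], visited so far: [18, 13, 41]
  queue [11, 48] -> pop 11, enqueue [none], visited so far: [18, 13, 41, 11]
  queue [48] -> pop 48, enqueue [none], visited so far: [18, 13, 41, 11, 48]
Result: [18, 13, 41, 11, 48]


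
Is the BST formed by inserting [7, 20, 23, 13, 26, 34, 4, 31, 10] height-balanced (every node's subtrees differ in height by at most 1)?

Tree (level-order array): [7, 4, 20, None, None, 13, 23, 10, None, None, 26, None, None, None, 34, 31]
Definition: a tree is height-balanced if, at every node, |h(left) - h(right)| <= 1 (empty subtree has height -1).
Bottom-up per-node check:
  node 4: h_left=-1, h_right=-1, diff=0 [OK], height=0
  node 10: h_left=-1, h_right=-1, diff=0 [OK], height=0
  node 13: h_left=0, h_right=-1, diff=1 [OK], height=1
  node 31: h_left=-1, h_right=-1, diff=0 [OK], height=0
  node 34: h_left=0, h_right=-1, diff=1 [OK], height=1
  node 26: h_left=-1, h_right=1, diff=2 [FAIL (|-1-1|=2 > 1)], height=2
  node 23: h_left=-1, h_right=2, diff=3 [FAIL (|-1-2|=3 > 1)], height=3
  node 20: h_left=1, h_right=3, diff=2 [FAIL (|1-3|=2 > 1)], height=4
  node 7: h_left=0, h_right=4, diff=4 [FAIL (|0-4|=4 > 1)], height=5
Node 26 violates the condition: |-1 - 1| = 2 > 1.
Result: Not balanced


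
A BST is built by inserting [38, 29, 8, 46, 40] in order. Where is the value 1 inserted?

Starting tree (level order): [38, 29, 46, 8, None, 40]
Insertion path: 38 -> 29 -> 8
Result: insert 1 as left child of 8
Final tree (level order): [38, 29, 46, 8, None, 40, None, 1]


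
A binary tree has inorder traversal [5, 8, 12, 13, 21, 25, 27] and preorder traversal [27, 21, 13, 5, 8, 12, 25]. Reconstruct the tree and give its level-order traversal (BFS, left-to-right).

Inorder:  [5, 8, 12, 13, 21, 25, 27]
Preorder: [27, 21, 13, 5, 8, 12, 25]
Algorithm: preorder visits root first, so consume preorder in order;
for each root, split the current inorder slice at that value into
left-subtree inorder and right-subtree inorder, then recurse.
Recursive splits:
  root=27; inorder splits into left=[5, 8, 12, 13, 21, 25], right=[]
  root=21; inorder splits into left=[5, 8, 12, 13], right=[25]
  root=13; inorder splits into left=[5, 8, 12], right=[]
  root=5; inorder splits into left=[], right=[8, 12]
  root=8; inorder splits into left=[], right=[12]
  root=12; inorder splits into left=[], right=[]
  root=25; inorder splits into left=[], right=[]
Reconstructed level-order: [27, 21, 13, 25, 5, 8, 12]


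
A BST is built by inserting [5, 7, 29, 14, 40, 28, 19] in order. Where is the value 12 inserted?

Starting tree (level order): [5, None, 7, None, 29, 14, 40, None, 28, None, None, 19]
Insertion path: 5 -> 7 -> 29 -> 14
Result: insert 12 as left child of 14
Final tree (level order): [5, None, 7, None, 29, 14, 40, 12, 28, None, None, None, None, 19]


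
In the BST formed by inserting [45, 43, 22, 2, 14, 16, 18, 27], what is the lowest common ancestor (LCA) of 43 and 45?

Tree insertion order: [45, 43, 22, 2, 14, 16, 18, 27]
Tree (level-order array): [45, 43, None, 22, None, 2, 27, None, 14, None, None, None, 16, None, 18]
In a BST, the LCA of p=43, q=45 is the first node v on the
root-to-leaf path with p <= v <= q (go left if both < v, right if both > v).
Walk from root:
  at 45: 43 <= 45 <= 45, this is the LCA
LCA = 45


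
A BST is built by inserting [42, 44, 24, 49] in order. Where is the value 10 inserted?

Starting tree (level order): [42, 24, 44, None, None, None, 49]
Insertion path: 42 -> 24
Result: insert 10 as left child of 24
Final tree (level order): [42, 24, 44, 10, None, None, 49]


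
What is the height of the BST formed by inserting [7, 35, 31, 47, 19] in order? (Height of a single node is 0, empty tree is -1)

Insertion order: [7, 35, 31, 47, 19]
Tree (level-order array): [7, None, 35, 31, 47, 19]
Compute height bottom-up (empty subtree = -1):
  height(19) = 1 + max(-1, -1) = 0
  height(31) = 1 + max(0, -1) = 1
  height(47) = 1 + max(-1, -1) = 0
  height(35) = 1 + max(1, 0) = 2
  height(7) = 1 + max(-1, 2) = 3
Height = 3


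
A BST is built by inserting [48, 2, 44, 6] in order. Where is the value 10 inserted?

Starting tree (level order): [48, 2, None, None, 44, 6]
Insertion path: 48 -> 2 -> 44 -> 6
Result: insert 10 as right child of 6
Final tree (level order): [48, 2, None, None, 44, 6, None, None, 10]


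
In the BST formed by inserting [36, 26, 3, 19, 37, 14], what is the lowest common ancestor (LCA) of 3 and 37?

Tree insertion order: [36, 26, 3, 19, 37, 14]
Tree (level-order array): [36, 26, 37, 3, None, None, None, None, 19, 14]
In a BST, the LCA of p=3, q=37 is the first node v on the
root-to-leaf path with p <= v <= q (go left if both < v, right if both > v).
Walk from root:
  at 36: 3 <= 36 <= 37, this is the LCA
LCA = 36


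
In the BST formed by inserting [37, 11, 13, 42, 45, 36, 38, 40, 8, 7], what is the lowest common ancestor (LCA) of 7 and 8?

Tree insertion order: [37, 11, 13, 42, 45, 36, 38, 40, 8, 7]
Tree (level-order array): [37, 11, 42, 8, 13, 38, 45, 7, None, None, 36, None, 40]
In a BST, the LCA of p=7, q=8 is the first node v on the
root-to-leaf path with p <= v <= q (go left if both < v, right if both > v).
Walk from root:
  at 37: both 7 and 8 < 37, go left
  at 11: both 7 and 8 < 11, go left
  at 8: 7 <= 8 <= 8, this is the LCA
LCA = 8


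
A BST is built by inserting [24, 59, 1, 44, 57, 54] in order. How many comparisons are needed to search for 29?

Search path for 29: 24 -> 59 -> 44
Found: False
Comparisons: 3


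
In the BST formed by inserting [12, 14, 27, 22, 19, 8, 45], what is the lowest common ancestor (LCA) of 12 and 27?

Tree insertion order: [12, 14, 27, 22, 19, 8, 45]
Tree (level-order array): [12, 8, 14, None, None, None, 27, 22, 45, 19]
In a BST, the LCA of p=12, q=27 is the first node v on the
root-to-leaf path with p <= v <= q (go left if both < v, right if both > v).
Walk from root:
  at 12: 12 <= 12 <= 27, this is the LCA
LCA = 12


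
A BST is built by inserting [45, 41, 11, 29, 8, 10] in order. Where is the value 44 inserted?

Starting tree (level order): [45, 41, None, 11, None, 8, 29, None, 10]
Insertion path: 45 -> 41
Result: insert 44 as right child of 41
Final tree (level order): [45, 41, None, 11, 44, 8, 29, None, None, None, 10]


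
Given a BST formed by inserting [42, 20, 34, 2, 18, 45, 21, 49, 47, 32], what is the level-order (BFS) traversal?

Tree insertion order: [42, 20, 34, 2, 18, 45, 21, 49, 47, 32]
Tree (level-order array): [42, 20, 45, 2, 34, None, 49, None, 18, 21, None, 47, None, None, None, None, 32]
BFS from the root, enqueuing left then right child of each popped node:
  queue [42] -> pop 42, enqueue [20, 45], visited so far: [42]
  queue [20, 45] -> pop 20, enqueue [2, 34], visited so far: [42, 20]
  queue [45, 2, 34] -> pop 45, enqueue [49], visited so far: [42, 20, 45]
  queue [2, 34, 49] -> pop 2, enqueue [18], visited so far: [42, 20, 45, 2]
  queue [34, 49, 18] -> pop 34, enqueue [21], visited so far: [42, 20, 45, 2, 34]
  queue [49, 18, 21] -> pop 49, enqueue [47], visited so far: [42, 20, 45, 2, 34, 49]
  queue [18, 21, 47] -> pop 18, enqueue [none], visited so far: [42, 20, 45, 2, 34, 49, 18]
  queue [21, 47] -> pop 21, enqueue [32], visited so far: [42, 20, 45, 2, 34, 49, 18, 21]
  queue [47, 32] -> pop 47, enqueue [none], visited so far: [42, 20, 45, 2, 34, 49, 18, 21, 47]
  queue [32] -> pop 32, enqueue [none], visited so far: [42, 20, 45, 2, 34, 49, 18, 21, 47, 32]
Result: [42, 20, 45, 2, 34, 49, 18, 21, 47, 32]


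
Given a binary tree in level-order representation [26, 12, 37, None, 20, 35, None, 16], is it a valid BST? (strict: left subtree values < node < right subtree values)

Level-order array: [26, 12, 37, None, 20, 35, None, 16]
Validate using subtree bounds (lo, hi): at each node, require lo < value < hi,
then recurse left with hi=value and right with lo=value.
Preorder trace (stopping at first violation):
  at node 26 with bounds (-inf, +inf): OK
  at node 12 with bounds (-inf, 26): OK
  at node 20 with bounds (12, 26): OK
  at node 16 with bounds (12, 20): OK
  at node 37 with bounds (26, +inf): OK
  at node 35 with bounds (26, 37): OK
No violation found at any node.
Result: Valid BST


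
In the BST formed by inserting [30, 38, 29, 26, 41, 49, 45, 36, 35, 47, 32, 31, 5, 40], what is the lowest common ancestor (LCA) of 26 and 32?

Tree insertion order: [30, 38, 29, 26, 41, 49, 45, 36, 35, 47, 32, 31, 5, 40]
Tree (level-order array): [30, 29, 38, 26, None, 36, 41, 5, None, 35, None, 40, 49, None, None, 32, None, None, None, 45, None, 31, None, None, 47]
In a BST, the LCA of p=26, q=32 is the first node v on the
root-to-leaf path with p <= v <= q (go left if both < v, right if both > v).
Walk from root:
  at 30: 26 <= 30 <= 32, this is the LCA
LCA = 30


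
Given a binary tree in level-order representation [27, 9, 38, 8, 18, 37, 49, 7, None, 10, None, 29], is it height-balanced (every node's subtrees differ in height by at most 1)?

Tree (level-order array): [27, 9, 38, 8, 18, 37, 49, 7, None, 10, None, 29]
Definition: a tree is height-balanced if, at every node, |h(left) - h(right)| <= 1 (empty subtree has height -1).
Bottom-up per-node check:
  node 7: h_left=-1, h_right=-1, diff=0 [OK], height=0
  node 8: h_left=0, h_right=-1, diff=1 [OK], height=1
  node 10: h_left=-1, h_right=-1, diff=0 [OK], height=0
  node 18: h_left=0, h_right=-1, diff=1 [OK], height=1
  node 9: h_left=1, h_right=1, diff=0 [OK], height=2
  node 29: h_left=-1, h_right=-1, diff=0 [OK], height=0
  node 37: h_left=0, h_right=-1, diff=1 [OK], height=1
  node 49: h_left=-1, h_right=-1, diff=0 [OK], height=0
  node 38: h_left=1, h_right=0, diff=1 [OK], height=2
  node 27: h_left=2, h_right=2, diff=0 [OK], height=3
All nodes satisfy the balance condition.
Result: Balanced


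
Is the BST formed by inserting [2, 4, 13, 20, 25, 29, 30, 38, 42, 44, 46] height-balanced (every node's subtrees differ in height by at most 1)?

Tree (level-order array): [2, None, 4, None, 13, None, 20, None, 25, None, 29, None, 30, None, 38, None, 42, None, 44, None, 46]
Definition: a tree is height-balanced if, at every node, |h(left) - h(right)| <= 1 (empty subtree has height -1).
Bottom-up per-node check:
  node 46: h_left=-1, h_right=-1, diff=0 [OK], height=0
  node 44: h_left=-1, h_right=0, diff=1 [OK], height=1
  node 42: h_left=-1, h_right=1, diff=2 [FAIL (|-1-1|=2 > 1)], height=2
  node 38: h_left=-1, h_right=2, diff=3 [FAIL (|-1-2|=3 > 1)], height=3
  node 30: h_left=-1, h_right=3, diff=4 [FAIL (|-1-3|=4 > 1)], height=4
  node 29: h_left=-1, h_right=4, diff=5 [FAIL (|-1-4|=5 > 1)], height=5
  node 25: h_left=-1, h_right=5, diff=6 [FAIL (|-1-5|=6 > 1)], height=6
  node 20: h_left=-1, h_right=6, diff=7 [FAIL (|-1-6|=7 > 1)], height=7
  node 13: h_left=-1, h_right=7, diff=8 [FAIL (|-1-7|=8 > 1)], height=8
  node 4: h_left=-1, h_right=8, diff=9 [FAIL (|-1-8|=9 > 1)], height=9
  node 2: h_left=-1, h_right=9, diff=10 [FAIL (|-1-9|=10 > 1)], height=10
Node 42 violates the condition: |-1 - 1| = 2 > 1.
Result: Not balanced


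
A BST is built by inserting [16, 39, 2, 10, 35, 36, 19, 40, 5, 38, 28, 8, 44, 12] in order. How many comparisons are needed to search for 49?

Search path for 49: 16 -> 39 -> 40 -> 44
Found: False
Comparisons: 4


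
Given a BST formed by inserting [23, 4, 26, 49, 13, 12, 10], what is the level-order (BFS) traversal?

Tree insertion order: [23, 4, 26, 49, 13, 12, 10]
Tree (level-order array): [23, 4, 26, None, 13, None, 49, 12, None, None, None, 10]
BFS from the root, enqueuing left then right child of each popped node:
  queue [23] -> pop 23, enqueue [4, 26], visited so far: [23]
  queue [4, 26] -> pop 4, enqueue [13], visited so far: [23, 4]
  queue [26, 13] -> pop 26, enqueue [49], visited so far: [23, 4, 26]
  queue [13, 49] -> pop 13, enqueue [12], visited so far: [23, 4, 26, 13]
  queue [49, 12] -> pop 49, enqueue [none], visited so far: [23, 4, 26, 13, 49]
  queue [12] -> pop 12, enqueue [10], visited so far: [23, 4, 26, 13, 49, 12]
  queue [10] -> pop 10, enqueue [none], visited so far: [23, 4, 26, 13, 49, 12, 10]
Result: [23, 4, 26, 13, 49, 12, 10]


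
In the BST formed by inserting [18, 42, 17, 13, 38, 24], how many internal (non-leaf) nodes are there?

Tree built from: [18, 42, 17, 13, 38, 24]
Tree (level-order array): [18, 17, 42, 13, None, 38, None, None, None, 24]
Rule: An internal node has at least one child.
Per-node child counts:
  node 18: 2 child(ren)
  node 17: 1 child(ren)
  node 13: 0 child(ren)
  node 42: 1 child(ren)
  node 38: 1 child(ren)
  node 24: 0 child(ren)
Matching nodes: [18, 17, 42, 38]
Count of internal (non-leaf) nodes: 4


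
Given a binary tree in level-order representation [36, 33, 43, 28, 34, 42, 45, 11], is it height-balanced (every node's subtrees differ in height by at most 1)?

Tree (level-order array): [36, 33, 43, 28, 34, 42, 45, 11]
Definition: a tree is height-balanced if, at every node, |h(left) - h(right)| <= 1 (empty subtree has height -1).
Bottom-up per-node check:
  node 11: h_left=-1, h_right=-1, diff=0 [OK], height=0
  node 28: h_left=0, h_right=-1, diff=1 [OK], height=1
  node 34: h_left=-1, h_right=-1, diff=0 [OK], height=0
  node 33: h_left=1, h_right=0, diff=1 [OK], height=2
  node 42: h_left=-1, h_right=-1, diff=0 [OK], height=0
  node 45: h_left=-1, h_right=-1, diff=0 [OK], height=0
  node 43: h_left=0, h_right=0, diff=0 [OK], height=1
  node 36: h_left=2, h_right=1, diff=1 [OK], height=3
All nodes satisfy the balance condition.
Result: Balanced


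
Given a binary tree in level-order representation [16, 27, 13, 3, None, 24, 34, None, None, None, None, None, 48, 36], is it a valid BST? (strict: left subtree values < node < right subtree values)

Level-order array: [16, 27, 13, 3, None, 24, 34, None, None, None, None, None, 48, 36]
Validate using subtree bounds (lo, hi): at each node, require lo < value < hi,
then recurse left with hi=value and right with lo=value.
Preorder trace (stopping at first violation):
  at node 16 with bounds (-inf, +inf): OK
  at node 27 with bounds (-inf, 16): VIOLATION
Node 27 violates its bound: not (-inf < 27 < 16).
Result: Not a valid BST


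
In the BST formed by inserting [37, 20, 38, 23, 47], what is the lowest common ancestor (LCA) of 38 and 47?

Tree insertion order: [37, 20, 38, 23, 47]
Tree (level-order array): [37, 20, 38, None, 23, None, 47]
In a BST, the LCA of p=38, q=47 is the first node v on the
root-to-leaf path with p <= v <= q (go left if both < v, right if both > v).
Walk from root:
  at 37: both 38 and 47 > 37, go right
  at 38: 38 <= 38 <= 47, this is the LCA
LCA = 38


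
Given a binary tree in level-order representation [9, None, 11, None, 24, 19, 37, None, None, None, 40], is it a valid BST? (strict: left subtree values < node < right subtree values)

Level-order array: [9, None, 11, None, 24, 19, 37, None, None, None, 40]
Validate using subtree bounds (lo, hi): at each node, require lo < value < hi,
then recurse left with hi=value and right with lo=value.
Preorder trace (stopping at first violation):
  at node 9 with bounds (-inf, +inf): OK
  at node 11 with bounds (9, +inf): OK
  at node 24 with bounds (11, +inf): OK
  at node 19 with bounds (11, 24): OK
  at node 37 with bounds (24, +inf): OK
  at node 40 with bounds (37, +inf): OK
No violation found at any node.
Result: Valid BST


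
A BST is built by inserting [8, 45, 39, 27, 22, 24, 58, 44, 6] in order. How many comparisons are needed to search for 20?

Search path for 20: 8 -> 45 -> 39 -> 27 -> 22
Found: False
Comparisons: 5


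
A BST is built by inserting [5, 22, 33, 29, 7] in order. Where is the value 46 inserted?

Starting tree (level order): [5, None, 22, 7, 33, None, None, 29]
Insertion path: 5 -> 22 -> 33
Result: insert 46 as right child of 33
Final tree (level order): [5, None, 22, 7, 33, None, None, 29, 46]


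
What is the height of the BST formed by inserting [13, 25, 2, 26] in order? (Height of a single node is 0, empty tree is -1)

Insertion order: [13, 25, 2, 26]
Tree (level-order array): [13, 2, 25, None, None, None, 26]
Compute height bottom-up (empty subtree = -1):
  height(2) = 1 + max(-1, -1) = 0
  height(26) = 1 + max(-1, -1) = 0
  height(25) = 1 + max(-1, 0) = 1
  height(13) = 1 + max(0, 1) = 2
Height = 2


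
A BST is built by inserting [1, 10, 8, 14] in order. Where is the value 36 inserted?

Starting tree (level order): [1, None, 10, 8, 14]
Insertion path: 1 -> 10 -> 14
Result: insert 36 as right child of 14
Final tree (level order): [1, None, 10, 8, 14, None, None, None, 36]


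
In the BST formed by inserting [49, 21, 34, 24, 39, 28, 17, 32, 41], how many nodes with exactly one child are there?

Tree built from: [49, 21, 34, 24, 39, 28, 17, 32, 41]
Tree (level-order array): [49, 21, None, 17, 34, None, None, 24, 39, None, 28, None, 41, None, 32]
Rule: These are nodes with exactly 1 non-null child.
Per-node child counts:
  node 49: 1 child(ren)
  node 21: 2 child(ren)
  node 17: 0 child(ren)
  node 34: 2 child(ren)
  node 24: 1 child(ren)
  node 28: 1 child(ren)
  node 32: 0 child(ren)
  node 39: 1 child(ren)
  node 41: 0 child(ren)
Matching nodes: [49, 24, 28, 39]
Count of nodes with exactly one child: 4


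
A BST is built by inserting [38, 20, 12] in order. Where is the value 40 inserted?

Starting tree (level order): [38, 20, None, 12]
Insertion path: 38
Result: insert 40 as right child of 38
Final tree (level order): [38, 20, 40, 12]


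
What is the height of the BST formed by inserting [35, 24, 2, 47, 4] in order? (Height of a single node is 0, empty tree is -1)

Insertion order: [35, 24, 2, 47, 4]
Tree (level-order array): [35, 24, 47, 2, None, None, None, None, 4]
Compute height bottom-up (empty subtree = -1):
  height(4) = 1 + max(-1, -1) = 0
  height(2) = 1 + max(-1, 0) = 1
  height(24) = 1 + max(1, -1) = 2
  height(47) = 1 + max(-1, -1) = 0
  height(35) = 1 + max(2, 0) = 3
Height = 3


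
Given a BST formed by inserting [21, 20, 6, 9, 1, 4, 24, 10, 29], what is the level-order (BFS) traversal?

Tree insertion order: [21, 20, 6, 9, 1, 4, 24, 10, 29]
Tree (level-order array): [21, 20, 24, 6, None, None, 29, 1, 9, None, None, None, 4, None, 10]
BFS from the root, enqueuing left then right child of each popped node:
  queue [21] -> pop 21, enqueue [20, 24], visited so far: [21]
  queue [20, 24] -> pop 20, enqueue [6], visited so far: [21, 20]
  queue [24, 6] -> pop 24, enqueue [29], visited so far: [21, 20, 24]
  queue [6, 29] -> pop 6, enqueue [1, 9], visited so far: [21, 20, 24, 6]
  queue [29, 1, 9] -> pop 29, enqueue [none], visited so far: [21, 20, 24, 6, 29]
  queue [1, 9] -> pop 1, enqueue [4], visited so far: [21, 20, 24, 6, 29, 1]
  queue [9, 4] -> pop 9, enqueue [10], visited so far: [21, 20, 24, 6, 29, 1, 9]
  queue [4, 10] -> pop 4, enqueue [none], visited so far: [21, 20, 24, 6, 29, 1, 9, 4]
  queue [10] -> pop 10, enqueue [none], visited so far: [21, 20, 24, 6, 29, 1, 9, 4, 10]
Result: [21, 20, 24, 6, 29, 1, 9, 4, 10]


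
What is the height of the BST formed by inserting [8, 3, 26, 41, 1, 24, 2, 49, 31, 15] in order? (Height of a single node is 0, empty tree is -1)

Insertion order: [8, 3, 26, 41, 1, 24, 2, 49, 31, 15]
Tree (level-order array): [8, 3, 26, 1, None, 24, 41, None, 2, 15, None, 31, 49]
Compute height bottom-up (empty subtree = -1):
  height(2) = 1 + max(-1, -1) = 0
  height(1) = 1 + max(-1, 0) = 1
  height(3) = 1 + max(1, -1) = 2
  height(15) = 1 + max(-1, -1) = 0
  height(24) = 1 + max(0, -1) = 1
  height(31) = 1 + max(-1, -1) = 0
  height(49) = 1 + max(-1, -1) = 0
  height(41) = 1 + max(0, 0) = 1
  height(26) = 1 + max(1, 1) = 2
  height(8) = 1 + max(2, 2) = 3
Height = 3


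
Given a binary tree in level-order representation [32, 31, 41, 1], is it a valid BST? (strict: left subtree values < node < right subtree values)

Level-order array: [32, 31, 41, 1]
Validate using subtree bounds (lo, hi): at each node, require lo < value < hi,
then recurse left with hi=value and right with lo=value.
Preorder trace (stopping at first violation):
  at node 32 with bounds (-inf, +inf): OK
  at node 31 with bounds (-inf, 32): OK
  at node 1 with bounds (-inf, 31): OK
  at node 41 with bounds (32, +inf): OK
No violation found at any node.
Result: Valid BST


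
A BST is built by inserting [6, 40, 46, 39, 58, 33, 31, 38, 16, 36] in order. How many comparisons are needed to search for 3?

Search path for 3: 6
Found: False
Comparisons: 1


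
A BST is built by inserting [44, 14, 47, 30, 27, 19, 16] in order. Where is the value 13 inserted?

Starting tree (level order): [44, 14, 47, None, 30, None, None, 27, None, 19, None, 16]
Insertion path: 44 -> 14
Result: insert 13 as left child of 14
Final tree (level order): [44, 14, 47, 13, 30, None, None, None, None, 27, None, 19, None, 16]


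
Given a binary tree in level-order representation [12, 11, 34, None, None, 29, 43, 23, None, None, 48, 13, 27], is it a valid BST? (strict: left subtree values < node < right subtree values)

Level-order array: [12, 11, 34, None, None, 29, 43, 23, None, None, 48, 13, 27]
Validate using subtree bounds (lo, hi): at each node, require lo < value < hi,
then recurse left with hi=value and right with lo=value.
Preorder trace (stopping at first violation):
  at node 12 with bounds (-inf, +inf): OK
  at node 11 with bounds (-inf, 12): OK
  at node 34 with bounds (12, +inf): OK
  at node 29 with bounds (12, 34): OK
  at node 23 with bounds (12, 29): OK
  at node 13 with bounds (12, 23): OK
  at node 27 with bounds (23, 29): OK
  at node 43 with bounds (34, +inf): OK
  at node 48 with bounds (43, +inf): OK
No violation found at any node.
Result: Valid BST


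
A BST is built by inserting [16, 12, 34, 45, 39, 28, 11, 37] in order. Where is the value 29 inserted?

Starting tree (level order): [16, 12, 34, 11, None, 28, 45, None, None, None, None, 39, None, 37]
Insertion path: 16 -> 34 -> 28
Result: insert 29 as right child of 28
Final tree (level order): [16, 12, 34, 11, None, 28, 45, None, None, None, 29, 39, None, None, None, 37]


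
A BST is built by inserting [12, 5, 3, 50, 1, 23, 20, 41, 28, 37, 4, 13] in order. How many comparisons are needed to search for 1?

Search path for 1: 12 -> 5 -> 3 -> 1
Found: True
Comparisons: 4


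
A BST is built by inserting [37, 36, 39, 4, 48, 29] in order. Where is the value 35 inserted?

Starting tree (level order): [37, 36, 39, 4, None, None, 48, None, 29]
Insertion path: 37 -> 36 -> 4 -> 29
Result: insert 35 as right child of 29
Final tree (level order): [37, 36, 39, 4, None, None, 48, None, 29, None, None, None, 35]


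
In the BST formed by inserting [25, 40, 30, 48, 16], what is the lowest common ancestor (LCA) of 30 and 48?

Tree insertion order: [25, 40, 30, 48, 16]
Tree (level-order array): [25, 16, 40, None, None, 30, 48]
In a BST, the LCA of p=30, q=48 is the first node v on the
root-to-leaf path with p <= v <= q (go left if both < v, right if both > v).
Walk from root:
  at 25: both 30 and 48 > 25, go right
  at 40: 30 <= 40 <= 48, this is the LCA
LCA = 40


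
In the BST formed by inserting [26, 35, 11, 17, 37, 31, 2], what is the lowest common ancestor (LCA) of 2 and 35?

Tree insertion order: [26, 35, 11, 17, 37, 31, 2]
Tree (level-order array): [26, 11, 35, 2, 17, 31, 37]
In a BST, the LCA of p=2, q=35 is the first node v on the
root-to-leaf path with p <= v <= q (go left if both < v, right if both > v).
Walk from root:
  at 26: 2 <= 26 <= 35, this is the LCA
LCA = 26


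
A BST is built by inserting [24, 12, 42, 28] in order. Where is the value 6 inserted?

Starting tree (level order): [24, 12, 42, None, None, 28]
Insertion path: 24 -> 12
Result: insert 6 as left child of 12
Final tree (level order): [24, 12, 42, 6, None, 28]


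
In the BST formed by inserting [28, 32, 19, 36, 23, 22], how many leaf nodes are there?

Tree built from: [28, 32, 19, 36, 23, 22]
Tree (level-order array): [28, 19, 32, None, 23, None, 36, 22]
Rule: A leaf has 0 children.
Per-node child counts:
  node 28: 2 child(ren)
  node 19: 1 child(ren)
  node 23: 1 child(ren)
  node 22: 0 child(ren)
  node 32: 1 child(ren)
  node 36: 0 child(ren)
Matching nodes: [22, 36]
Count of leaf nodes: 2


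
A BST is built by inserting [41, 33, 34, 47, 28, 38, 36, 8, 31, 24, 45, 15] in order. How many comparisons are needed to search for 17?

Search path for 17: 41 -> 33 -> 28 -> 8 -> 24 -> 15
Found: False
Comparisons: 6


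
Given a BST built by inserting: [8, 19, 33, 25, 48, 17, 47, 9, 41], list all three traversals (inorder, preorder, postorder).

Tree insertion order: [8, 19, 33, 25, 48, 17, 47, 9, 41]
Tree (level-order array): [8, None, 19, 17, 33, 9, None, 25, 48, None, None, None, None, 47, None, 41]
Inorder (L, root, R): [8, 9, 17, 19, 25, 33, 41, 47, 48]
Preorder (root, L, R): [8, 19, 17, 9, 33, 25, 48, 47, 41]
Postorder (L, R, root): [9, 17, 25, 41, 47, 48, 33, 19, 8]


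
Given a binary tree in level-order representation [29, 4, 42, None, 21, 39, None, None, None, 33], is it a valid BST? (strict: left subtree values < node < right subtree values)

Level-order array: [29, 4, 42, None, 21, 39, None, None, None, 33]
Validate using subtree bounds (lo, hi): at each node, require lo < value < hi,
then recurse left with hi=value and right with lo=value.
Preorder trace (stopping at first violation):
  at node 29 with bounds (-inf, +inf): OK
  at node 4 with bounds (-inf, 29): OK
  at node 21 with bounds (4, 29): OK
  at node 42 with bounds (29, +inf): OK
  at node 39 with bounds (29, 42): OK
  at node 33 with bounds (29, 39): OK
No violation found at any node.
Result: Valid BST


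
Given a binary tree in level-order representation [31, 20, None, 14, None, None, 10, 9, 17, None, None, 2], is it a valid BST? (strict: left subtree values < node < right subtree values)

Level-order array: [31, 20, None, 14, None, None, 10, 9, 17, None, None, 2]
Validate using subtree bounds (lo, hi): at each node, require lo < value < hi,
then recurse left with hi=value and right with lo=value.
Preorder trace (stopping at first violation):
  at node 31 with bounds (-inf, +inf): OK
  at node 20 with bounds (-inf, 31): OK
  at node 14 with bounds (-inf, 20): OK
  at node 10 with bounds (14, 20): VIOLATION
Node 10 violates its bound: not (14 < 10 < 20).
Result: Not a valid BST


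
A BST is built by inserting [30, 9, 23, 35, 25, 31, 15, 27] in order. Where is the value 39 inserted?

Starting tree (level order): [30, 9, 35, None, 23, 31, None, 15, 25, None, None, None, None, None, 27]
Insertion path: 30 -> 35
Result: insert 39 as right child of 35
Final tree (level order): [30, 9, 35, None, 23, 31, 39, 15, 25, None, None, None, None, None, None, None, 27]


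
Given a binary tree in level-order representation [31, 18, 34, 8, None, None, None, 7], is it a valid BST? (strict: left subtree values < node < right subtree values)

Level-order array: [31, 18, 34, 8, None, None, None, 7]
Validate using subtree bounds (lo, hi): at each node, require lo < value < hi,
then recurse left with hi=value and right with lo=value.
Preorder trace (stopping at first violation):
  at node 31 with bounds (-inf, +inf): OK
  at node 18 with bounds (-inf, 31): OK
  at node 8 with bounds (-inf, 18): OK
  at node 7 with bounds (-inf, 8): OK
  at node 34 with bounds (31, +inf): OK
No violation found at any node.
Result: Valid BST


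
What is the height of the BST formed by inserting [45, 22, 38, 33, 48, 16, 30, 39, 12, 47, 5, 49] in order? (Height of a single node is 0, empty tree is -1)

Insertion order: [45, 22, 38, 33, 48, 16, 30, 39, 12, 47, 5, 49]
Tree (level-order array): [45, 22, 48, 16, 38, 47, 49, 12, None, 33, 39, None, None, None, None, 5, None, 30]
Compute height bottom-up (empty subtree = -1):
  height(5) = 1 + max(-1, -1) = 0
  height(12) = 1 + max(0, -1) = 1
  height(16) = 1 + max(1, -1) = 2
  height(30) = 1 + max(-1, -1) = 0
  height(33) = 1 + max(0, -1) = 1
  height(39) = 1 + max(-1, -1) = 0
  height(38) = 1 + max(1, 0) = 2
  height(22) = 1 + max(2, 2) = 3
  height(47) = 1 + max(-1, -1) = 0
  height(49) = 1 + max(-1, -1) = 0
  height(48) = 1 + max(0, 0) = 1
  height(45) = 1 + max(3, 1) = 4
Height = 4


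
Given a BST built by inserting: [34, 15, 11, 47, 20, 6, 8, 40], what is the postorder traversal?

Tree insertion order: [34, 15, 11, 47, 20, 6, 8, 40]
Tree (level-order array): [34, 15, 47, 11, 20, 40, None, 6, None, None, None, None, None, None, 8]
Postorder traversal: [8, 6, 11, 20, 15, 40, 47, 34]


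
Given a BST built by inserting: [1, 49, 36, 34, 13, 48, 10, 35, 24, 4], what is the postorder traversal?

Tree insertion order: [1, 49, 36, 34, 13, 48, 10, 35, 24, 4]
Tree (level-order array): [1, None, 49, 36, None, 34, 48, 13, 35, None, None, 10, 24, None, None, 4]
Postorder traversal: [4, 10, 24, 13, 35, 34, 48, 36, 49, 1]


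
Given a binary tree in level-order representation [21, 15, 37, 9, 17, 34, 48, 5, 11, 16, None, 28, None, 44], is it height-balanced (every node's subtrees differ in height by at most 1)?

Tree (level-order array): [21, 15, 37, 9, 17, 34, 48, 5, 11, 16, None, 28, None, 44]
Definition: a tree is height-balanced if, at every node, |h(left) - h(right)| <= 1 (empty subtree has height -1).
Bottom-up per-node check:
  node 5: h_left=-1, h_right=-1, diff=0 [OK], height=0
  node 11: h_left=-1, h_right=-1, diff=0 [OK], height=0
  node 9: h_left=0, h_right=0, diff=0 [OK], height=1
  node 16: h_left=-1, h_right=-1, diff=0 [OK], height=0
  node 17: h_left=0, h_right=-1, diff=1 [OK], height=1
  node 15: h_left=1, h_right=1, diff=0 [OK], height=2
  node 28: h_left=-1, h_right=-1, diff=0 [OK], height=0
  node 34: h_left=0, h_right=-1, diff=1 [OK], height=1
  node 44: h_left=-1, h_right=-1, diff=0 [OK], height=0
  node 48: h_left=0, h_right=-1, diff=1 [OK], height=1
  node 37: h_left=1, h_right=1, diff=0 [OK], height=2
  node 21: h_left=2, h_right=2, diff=0 [OK], height=3
All nodes satisfy the balance condition.
Result: Balanced


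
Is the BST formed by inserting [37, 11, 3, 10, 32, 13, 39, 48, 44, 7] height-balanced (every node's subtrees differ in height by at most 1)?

Tree (level-order array): [37, 11, 39, 3, 32, None, 48, None, 10, 13, None, 44, None, 7]
Definition: a tree is height-balanced if, at every node, |h(left) - h(right)| <= 1 (empty subtree has height -1).
Bottom-up per-node check:
  node 7: h_left=-1, h_right=-1, diff=0 [OK], height=0
  node 10: h_left=0, h_right=-1, diff=1 [OK], height=1
  node 3: h_left=-1, h_right=1, diff=2 [FAIL (|-1-1|=2 > 1)], height=2
  node 13: h_left=-1, h_right=-1, diff=0 [OK], height=0
  node 32: h_left=0, h_right=-1, diff=1 [OK], height=1
  node 11: h_left=2, h_right=1, diff=1 [OK], height=3
  node 44: h_left=-1, h_right=-1, diff=0 [OK], height=0
  node 48: h_left=0, h_right=-1, diff=1 [OK], height=1
  node 39: h_left=-1, h_right=1, diff=2 [FAIL (|-1-1|=2 > 1)], height=2
  node 37: h_left=3, h_right=2, diff=1 [OK], height=4
Node 3 violates the condition: |-1 - 1| = 2 > 1.
Result: Not balanced
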